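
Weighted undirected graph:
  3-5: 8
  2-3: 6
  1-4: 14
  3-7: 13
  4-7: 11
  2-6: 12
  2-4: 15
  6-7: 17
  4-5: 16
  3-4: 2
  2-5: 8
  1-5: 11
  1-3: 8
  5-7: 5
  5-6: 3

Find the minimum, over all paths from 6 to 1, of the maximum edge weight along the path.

8

Checking several routes:
6→5→2→3→1: max(3, 8, 6, 8) = 8
6→5→1: max(3, 11) = 11
6→5→3→1: max(3, 8, 8) = 8
Best route has worst link 8.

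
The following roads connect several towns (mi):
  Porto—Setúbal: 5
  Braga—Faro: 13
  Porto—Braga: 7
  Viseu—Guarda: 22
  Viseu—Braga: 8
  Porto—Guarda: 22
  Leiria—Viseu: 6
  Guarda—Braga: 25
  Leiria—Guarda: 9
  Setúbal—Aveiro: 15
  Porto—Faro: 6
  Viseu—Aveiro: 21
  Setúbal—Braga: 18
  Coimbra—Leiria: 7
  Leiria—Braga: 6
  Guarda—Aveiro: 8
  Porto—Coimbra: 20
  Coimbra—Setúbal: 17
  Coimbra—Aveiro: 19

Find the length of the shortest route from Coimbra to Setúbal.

17

A few of the Coimbra→Setúbal routes:
Coimbra-Leiria-Braga-Porto-Setúbal: 7 + 6 + 7 + 5 = 25
Coimbra-Porto-Setúbal: 20 + 5 = 25
Coimbra-Leiria-Braga-Setúbal: 7 + 6 + 18 = 31
Coimbra-Setúbal: 17
Shortest: 17 mi.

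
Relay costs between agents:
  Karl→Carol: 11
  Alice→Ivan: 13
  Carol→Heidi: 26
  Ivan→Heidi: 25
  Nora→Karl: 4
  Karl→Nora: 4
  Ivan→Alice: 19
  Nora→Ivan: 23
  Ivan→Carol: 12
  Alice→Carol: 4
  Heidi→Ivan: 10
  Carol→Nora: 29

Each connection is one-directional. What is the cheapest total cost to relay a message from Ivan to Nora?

Paths from Ivan to Nora:
Ivan - Carol - Nora: 12 + 29 = 41
Ivan - Alice - Carol - Nora: 19 + 4 + 29 = 52
Shortest: 41.

41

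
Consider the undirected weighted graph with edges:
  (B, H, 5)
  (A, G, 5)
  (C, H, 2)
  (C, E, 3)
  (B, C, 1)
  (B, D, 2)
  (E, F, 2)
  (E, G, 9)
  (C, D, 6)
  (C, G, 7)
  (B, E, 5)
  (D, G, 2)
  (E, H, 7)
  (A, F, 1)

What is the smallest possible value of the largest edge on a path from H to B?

2

Comparing a few candidate routes:
H - C - B: max(2, 1) = 2
H - C - E - B: max(2, 3, 5) = 5
H - C - E - F - A - G - D - B: max(2, 3, 2, 1, 5, 2, 2) = 5
H - B: max(5) = 5
The minimum achievable maximum is 2.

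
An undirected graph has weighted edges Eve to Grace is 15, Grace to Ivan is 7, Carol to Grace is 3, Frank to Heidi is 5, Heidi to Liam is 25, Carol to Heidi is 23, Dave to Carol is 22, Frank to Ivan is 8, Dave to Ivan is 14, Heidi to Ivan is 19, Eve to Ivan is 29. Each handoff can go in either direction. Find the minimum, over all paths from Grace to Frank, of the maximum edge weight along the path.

Comparing a few candidate routes:
Grace→Carol→Dave→Ivan→Frank: max(3, 22, 14, 8) = 22
Grace→Ivan→Frank: max(7, 8) = 8
Grace→Carol→Dave→Ivan→Heidi→Frank: max(3, 22, 14, 19, 5) = 22
Grace→Ivan→Heidi→Frank: max(7, 19, 5) = 19
Grace→Ivan→Dave→Carol→Heidi→Frank: max(7, 14, 22, 23, 5) = 23
The minimum achievable maximum is 8.

8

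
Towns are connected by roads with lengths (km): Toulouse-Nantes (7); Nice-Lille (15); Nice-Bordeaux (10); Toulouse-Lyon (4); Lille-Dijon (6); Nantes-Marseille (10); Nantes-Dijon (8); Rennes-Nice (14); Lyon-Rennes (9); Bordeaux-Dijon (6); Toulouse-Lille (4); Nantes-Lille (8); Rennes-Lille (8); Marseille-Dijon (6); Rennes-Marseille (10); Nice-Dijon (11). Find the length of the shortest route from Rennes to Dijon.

14

Checking several routes:
Rennes - Lille - Dijon: 8 + 6 = 14
Rennes - Lyon - Toulouse - Lille - Dijon: 9 + 4 + 4 + 6 = 23
Rennes - Nice - Dijon: 14 + 11 = 25
Rennes - Marseille - Dijon: 10 + 6 = 16
Rennes - Lille - Nantes - Dijon: 8 + 8 + 8 = 24
Shortest: 14 km.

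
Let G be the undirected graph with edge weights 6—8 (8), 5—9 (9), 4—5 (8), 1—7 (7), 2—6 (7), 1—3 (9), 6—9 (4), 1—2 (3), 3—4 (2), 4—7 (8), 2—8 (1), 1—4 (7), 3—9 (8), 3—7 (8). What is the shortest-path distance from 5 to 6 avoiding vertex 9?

25

Comparing a few candidate routes:
5 -> 4 -> 1 -> 2 -> 6: 8 + 7 + 3 + 7 = 25
5 -> 4 -> 3 -> 1 -> 2 -> 6: 8 + 2 + 9 + 3 + 7 = 29
5 -> 4 -> 1 -> 2 -> 8 -> 6: 8 + 7 + 3 + 1 + 8 = 27
Shortest: 25.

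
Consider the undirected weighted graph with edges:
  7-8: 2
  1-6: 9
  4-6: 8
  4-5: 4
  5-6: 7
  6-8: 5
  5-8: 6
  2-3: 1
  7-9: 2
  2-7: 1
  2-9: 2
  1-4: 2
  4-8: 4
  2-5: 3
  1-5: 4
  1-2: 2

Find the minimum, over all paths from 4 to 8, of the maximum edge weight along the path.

2

Checking several routes:
4-1-2-7-8: max(2, 2, 1, 2) = 2
4-1-2-9-7-8: max(2, 2, 2, 2, 2) = 2
4-1-5-2-7-8: max(2, 4, 3, 1, 2) = 4
Smallest bottleneck: 2.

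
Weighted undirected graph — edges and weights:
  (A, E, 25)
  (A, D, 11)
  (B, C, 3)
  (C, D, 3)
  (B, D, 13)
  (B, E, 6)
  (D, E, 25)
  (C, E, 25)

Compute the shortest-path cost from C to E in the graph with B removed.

Paths from C to E avoiding B:
C → D → E: 3 + 25 = 28
C → E: 25
C → D → A → E: 3 + 11 + 25 = 39
Shortest: 25.

25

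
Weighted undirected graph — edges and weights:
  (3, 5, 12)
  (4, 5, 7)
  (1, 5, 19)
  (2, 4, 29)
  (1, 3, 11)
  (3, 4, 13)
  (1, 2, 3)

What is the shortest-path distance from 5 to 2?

Checking several routes:
5 - 1 - 2: 19 + 3 = 22
5 - 4 - 3 - 1 - 2: 7 + 13 + 11 + 3 = 34
5 - 4 - 2: 7 + 29 = 36
5 - 3 - 1 - 2: 12 + 11 + 3 = 26
Shortest: 22.

22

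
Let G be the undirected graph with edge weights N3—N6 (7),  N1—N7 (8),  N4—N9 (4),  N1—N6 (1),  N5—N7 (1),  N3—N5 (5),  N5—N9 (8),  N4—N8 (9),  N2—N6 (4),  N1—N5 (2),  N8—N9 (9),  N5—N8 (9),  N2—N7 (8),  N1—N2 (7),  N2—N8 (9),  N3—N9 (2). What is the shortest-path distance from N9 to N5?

Checking several routes:
N9-N3-N5: 2 + 5 = 7
N9-N3-N6-N1-N7-N5: 2 + 7 + 1 + 8 + 1 = 19
N9-N3-N6-N2-N7-N5: 2 + 7 + 4 + 8 + 1 = 22
N9-N3-N6-N1-N5: 2 + 7 + 1 + 2 = 12
N9-N5: 8
N9-N8-N5: 9 + 9 = 18
Best route has total 7.

7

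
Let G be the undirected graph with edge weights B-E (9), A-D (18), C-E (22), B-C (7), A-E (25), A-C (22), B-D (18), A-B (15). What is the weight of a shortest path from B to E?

Checking several routes:
B-A-E: 15 + 25 = 40
B-E: 9
B-C-E: 7 + 22 = 29
B-C-A-E: 7 + 22 + 25 = 54
Shortest: 9.

9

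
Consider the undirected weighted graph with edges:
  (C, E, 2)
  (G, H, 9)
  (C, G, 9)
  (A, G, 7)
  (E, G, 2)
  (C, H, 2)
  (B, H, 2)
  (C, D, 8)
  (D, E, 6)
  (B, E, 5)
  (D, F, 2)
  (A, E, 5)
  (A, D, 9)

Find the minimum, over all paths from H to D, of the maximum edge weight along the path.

A few of the H→D routes:
H -> C -> E -> A -> D: max(2, 2, 5, 9) = 9
H -> B -> E -> C -> D: max(2, 5, 2, 8) = 8
H -> C -> E -> G -> A -> D: max(2, 2, 2, 7, 9) = 9
H -> B -> E -> D: max(2, 5, 6) = 6
H -> C -> D: max(2, 8) = 8
H -> C -> E -> D: max(2, 2, 6) = 6
Best route has worst link 6.

6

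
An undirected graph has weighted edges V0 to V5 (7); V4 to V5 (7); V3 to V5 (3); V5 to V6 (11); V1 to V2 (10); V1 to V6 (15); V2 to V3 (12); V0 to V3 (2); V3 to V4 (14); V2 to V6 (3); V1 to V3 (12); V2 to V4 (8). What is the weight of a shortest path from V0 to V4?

Some routes from V0 to V4:
V0 -> V3 -> V2 -> V4: 2 + 12 + 8 = 22
V0 -> V3 -> V5 -> V4: 2 + 3 + 7 = 12
V0 -> V5 -> V4: 7 + 7 = 14
V0 -> V3 -> V4: 2 + 14 = 16
The minimum is 12.

12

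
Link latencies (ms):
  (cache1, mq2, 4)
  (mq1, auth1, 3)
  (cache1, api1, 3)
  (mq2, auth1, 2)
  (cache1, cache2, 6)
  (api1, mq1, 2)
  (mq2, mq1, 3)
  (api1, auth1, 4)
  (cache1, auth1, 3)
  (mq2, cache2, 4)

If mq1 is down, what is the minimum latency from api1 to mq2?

6

Comparing a few candidate routes:
api1-cache1-cache2-mq2: 3 + 6 + 4 = 13
api1-cache1-mq2: 3 + 4 = 7
api1-cache1-auth1-mq2: 3 + 3 + 2 = 8
api1-auth1-cache1-mq2: 4 + 3 + 4 = 11
api1-auth1-mq2: 4 + 2 = 6
Best route has total 6 ms.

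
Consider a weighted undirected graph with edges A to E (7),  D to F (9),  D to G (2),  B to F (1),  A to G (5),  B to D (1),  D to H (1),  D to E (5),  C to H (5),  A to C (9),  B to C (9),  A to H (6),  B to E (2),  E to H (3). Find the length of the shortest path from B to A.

Some routes from B to A:
B → D → G → A: 1 + 2 + 5 = 8
B → E → A: 2 + 7 = 9
B → D → H → A: 1 + 1 + 6 = 8
B → E → H → A: 2 + 3 + 6 = 11
Shortest: 8.

8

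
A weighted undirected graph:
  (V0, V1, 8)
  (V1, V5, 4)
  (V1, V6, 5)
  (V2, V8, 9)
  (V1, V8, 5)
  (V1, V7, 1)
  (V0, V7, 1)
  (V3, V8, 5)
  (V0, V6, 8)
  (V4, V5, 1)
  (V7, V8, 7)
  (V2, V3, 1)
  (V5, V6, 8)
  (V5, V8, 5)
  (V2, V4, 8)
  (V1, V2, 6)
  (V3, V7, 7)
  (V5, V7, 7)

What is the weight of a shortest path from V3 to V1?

Comparing a few candidate routes:
V3 - V8 - V5 - V1: 5 + 5 + 4 = 14
V3 - V2 - V1: 1 + 6 = 7
V3 - V8 - V1: 5 + 5 = 10
V3 - V8 - V7 - V1: 5 + 7 + 1 = 13
V3 - V7 - V1: 7 + 1 = 8
Shortest: 7.

7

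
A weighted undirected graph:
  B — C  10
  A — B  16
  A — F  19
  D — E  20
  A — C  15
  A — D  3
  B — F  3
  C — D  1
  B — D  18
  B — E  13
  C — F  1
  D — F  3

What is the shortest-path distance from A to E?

21

Checking several routes:
A -> D -> C -> B -> E: 3 + 1 + 10 + 13 = 27
A -> B -> E: 16 + 13 = 29
A -> D -> E: 3 + 20 = 23
A -> D -> C -> F -> B -> E: 3 + 1 + 1 + 3 + 13 = 21
A -> D -> F -> B -> E: 3 + 3 + 3 + 13 = 22
Best route has total 21.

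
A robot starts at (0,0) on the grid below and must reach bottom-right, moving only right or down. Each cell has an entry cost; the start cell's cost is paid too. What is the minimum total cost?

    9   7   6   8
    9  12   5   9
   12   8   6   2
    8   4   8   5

40

Path [0,0] → [0,1] → [0,2] → [1,2] → [2,2] → [2,3] → [3,3]: 9 + 7 + 6 + 5 + 6 + 2 + 5 = 40.
For comparison, the top-then-right route costs 46.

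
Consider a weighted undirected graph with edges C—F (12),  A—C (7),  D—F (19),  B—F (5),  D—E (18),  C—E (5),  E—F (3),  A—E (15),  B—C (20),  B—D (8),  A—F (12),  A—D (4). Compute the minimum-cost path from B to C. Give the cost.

13

Checking several routes:
B - D - A - C: 8 + 4 + 7 = 19
B - F - C: 5 + 12 = 17
B - F - E - C: 5 + 3 + 5 = 13
B - C: 20
Best route has total 13.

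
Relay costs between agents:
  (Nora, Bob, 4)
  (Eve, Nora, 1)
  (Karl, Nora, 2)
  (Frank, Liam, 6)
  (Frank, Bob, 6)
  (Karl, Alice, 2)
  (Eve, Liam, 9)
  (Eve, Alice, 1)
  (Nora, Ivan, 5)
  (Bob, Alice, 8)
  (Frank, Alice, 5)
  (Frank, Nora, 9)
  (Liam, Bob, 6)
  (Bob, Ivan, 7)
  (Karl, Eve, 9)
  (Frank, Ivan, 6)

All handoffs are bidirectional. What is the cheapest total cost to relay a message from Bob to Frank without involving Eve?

6

A few of the Bob→Frank routes:
Bob-Nora-Frank: 4 + 9 = 13
Bob-Alice-Frank: 8 + 5 = 13
Bob-Frank: 6
Bob-Liam-Frank: 6 + 6 = 12
Bob-Ivan-Frank: 7 + 6 = 13
Bob-Nora-Karl-Alice-Frank: 4 + 2 + 2 + 5 = 13
Shortest: 6.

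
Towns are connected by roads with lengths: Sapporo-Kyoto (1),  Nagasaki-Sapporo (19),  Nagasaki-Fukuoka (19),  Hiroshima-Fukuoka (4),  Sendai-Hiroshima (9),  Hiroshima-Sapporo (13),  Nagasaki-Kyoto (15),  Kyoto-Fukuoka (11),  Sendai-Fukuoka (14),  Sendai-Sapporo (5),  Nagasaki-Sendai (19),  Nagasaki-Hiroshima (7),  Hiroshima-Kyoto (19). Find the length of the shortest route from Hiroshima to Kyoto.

Some routes from Hiroshima to Kyoto:
Hiroshima → Fukuoka → Kyoto: 4 + 11 = 15
Hiroshima → Sendai → Sapporo → Kyoto: 9 + 5 + 1 = 15
Hiroshima → Kyoto: 19
Hiroshima → Sapporo → Kyoto: 13 + 1 = 14
Hiroshima → Nagasaki → Kyoto: 7 + 15 = 22
Shortest: 14.

14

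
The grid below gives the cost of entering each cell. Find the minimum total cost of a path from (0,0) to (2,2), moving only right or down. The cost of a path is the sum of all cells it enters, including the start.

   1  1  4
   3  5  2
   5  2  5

13

Best path: (0,0)→(0,1)→(0,2)→(1,2)→(2,2)
Cost: 1 + 1 + 4 + 2 + 5 = 13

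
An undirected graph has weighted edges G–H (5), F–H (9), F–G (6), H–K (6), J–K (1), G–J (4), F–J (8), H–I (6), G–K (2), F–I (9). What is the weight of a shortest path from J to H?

A few of the J→H routes:
J -> G -> K -> H: 4 + 2 + 6 = 12
J -> K -> G -> F -> H: 1 + 2 + 6 + 9 = 18
J -> K -> G -> H: 1 + 2 + 5 = 8
J -> G -> H: 4 + 5 = 9
J -> F -> H: 8 + 9 = 17
J -> K -> H: 1 + 6 = 7
Shortest: 7.

7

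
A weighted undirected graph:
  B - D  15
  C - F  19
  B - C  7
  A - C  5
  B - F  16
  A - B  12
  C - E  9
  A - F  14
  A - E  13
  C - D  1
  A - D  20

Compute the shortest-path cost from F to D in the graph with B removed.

Checking several routes:
F - A - C - D: 14 + 5 + 1 = 20
F - A - D: 14 + 20 = 34
F - C - D: 19 + 1 = 20
Best route has total 20.

20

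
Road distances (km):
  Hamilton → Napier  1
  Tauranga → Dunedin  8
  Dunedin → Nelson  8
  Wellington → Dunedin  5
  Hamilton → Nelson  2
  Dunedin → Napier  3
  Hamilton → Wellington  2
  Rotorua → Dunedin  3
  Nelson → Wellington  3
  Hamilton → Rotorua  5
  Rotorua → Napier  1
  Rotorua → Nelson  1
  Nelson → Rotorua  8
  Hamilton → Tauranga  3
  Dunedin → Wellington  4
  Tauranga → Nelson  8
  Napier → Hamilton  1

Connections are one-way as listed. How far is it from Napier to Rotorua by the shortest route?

Candidate routes:
Napier - Hamilton - Rotorua: 1 + 5 = 6
Napier - Hamilton - Tauranga - Nelson - Rotorua: 1 + 3 + 8 + 8 = 20
Napier - Hamilton - Nelson - Rotorua: 1 + 2 + 8 = 11
Napier - Hamilton - Wellington - Dunedin - Nelson - Rotorua: 1 + 2 + 5 + 8 + 8 = 24
Napier - Hamilton - Tauranga - Dunedin - Nelson - Rotorua: 1 + 3 + 8 + 8 + 8 = 28
The minimum is 6 km.

6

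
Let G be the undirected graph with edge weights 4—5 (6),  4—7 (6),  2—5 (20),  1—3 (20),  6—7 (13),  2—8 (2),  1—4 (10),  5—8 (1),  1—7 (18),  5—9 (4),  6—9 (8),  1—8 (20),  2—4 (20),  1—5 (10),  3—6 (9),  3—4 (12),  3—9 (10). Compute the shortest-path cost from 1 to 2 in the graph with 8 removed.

Checking several routes:
1-5-4-2: 10 + 6 + 20 = 36
1-5-2: 10 + 20 = 30
1-4-5-2: 10 + 6 + 20 = 36
1-4-2: 10 + 20 = 30
Best route has total 30.

30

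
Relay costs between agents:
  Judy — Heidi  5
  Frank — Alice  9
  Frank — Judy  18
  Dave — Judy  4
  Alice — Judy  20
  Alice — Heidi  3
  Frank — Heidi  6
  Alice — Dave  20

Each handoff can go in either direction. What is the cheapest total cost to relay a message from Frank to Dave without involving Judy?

Routes from Frank to Dave avoiding Judy:
Frank - Heidi - Alice - Dave: 6 + 3 + 20 = 29
Frank - Alice - Dave: 9 + 20 = 29
Best route has total 29.

29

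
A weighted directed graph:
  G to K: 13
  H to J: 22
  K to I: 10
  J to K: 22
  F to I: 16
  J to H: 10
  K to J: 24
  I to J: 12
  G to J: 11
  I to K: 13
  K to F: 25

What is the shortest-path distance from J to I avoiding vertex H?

Routes from J to I avoiding H:
J-K-I: 22 + 10 = 32
J-K-F-I: 22 + 25 + 16 = 63
The minimum is 32.

32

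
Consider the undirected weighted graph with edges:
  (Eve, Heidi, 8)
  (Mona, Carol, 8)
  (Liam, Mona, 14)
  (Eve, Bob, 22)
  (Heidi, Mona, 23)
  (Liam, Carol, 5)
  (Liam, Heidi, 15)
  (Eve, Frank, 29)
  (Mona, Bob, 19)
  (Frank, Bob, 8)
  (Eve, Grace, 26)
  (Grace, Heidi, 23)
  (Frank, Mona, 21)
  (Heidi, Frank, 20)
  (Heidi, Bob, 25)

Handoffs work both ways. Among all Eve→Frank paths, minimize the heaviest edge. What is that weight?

Comparing a few candidate routes:
Eve→Heidi→Liam→Carol→Mona→Bob→Frank: max(8, 15, 5, 8, 19, 8) = 19
Eve→Heidi→Liam→Mona→Bob→Frank: max(8, 15, 14, 19, 8) = 19
Eve→Heidi→Liam→Carol→Mona→Frank: max(8, 15, 5, 8, 21) = 21
Eve→Heidi→Frank: max(8, 20) = 20
Best route has worst link 19.

19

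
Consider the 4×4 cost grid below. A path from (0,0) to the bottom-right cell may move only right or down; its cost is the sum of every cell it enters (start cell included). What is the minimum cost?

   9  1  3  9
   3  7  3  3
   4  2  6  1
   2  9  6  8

28

Cheapest: r0c0 -> r0c1 -> r0c2 -> r1c2 -> r1c3 -> r2c3 -> r3c3
  9 + 1 + 3 + 3 + 3 + 1 + 8 = 28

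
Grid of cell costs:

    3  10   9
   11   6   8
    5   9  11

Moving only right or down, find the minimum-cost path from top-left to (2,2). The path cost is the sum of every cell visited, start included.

Take [0,0] [0,1] [1,1] [1,2] [2,2] for a total of 3 + 10 + 6 + 8 + 11 = 38.
For comparison, the top-then-right route costs 41.

38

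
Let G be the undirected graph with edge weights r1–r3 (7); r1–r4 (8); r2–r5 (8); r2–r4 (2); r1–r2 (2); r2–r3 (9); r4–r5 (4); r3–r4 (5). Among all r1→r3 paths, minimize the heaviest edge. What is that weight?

5

A few of the r1→r3 routes:
r1 - r2 - r5 - r4 - r3: max(2, 8, 4, 5) = 8
r1 - r2 - r4 - r3: max(2, 2, 5) = 5
r1 - r3: max(7) = 7
r1 - r4 - r3: max(8, 5) = 8
Best route has worst link 5.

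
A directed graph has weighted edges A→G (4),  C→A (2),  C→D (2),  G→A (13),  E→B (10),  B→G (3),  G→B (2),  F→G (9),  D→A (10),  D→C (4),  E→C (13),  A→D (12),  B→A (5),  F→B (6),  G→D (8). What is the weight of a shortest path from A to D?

Candidate routes:
A -> G -> D: 4 + 8 = 12
A -> D: 12
Shortest: 12.

12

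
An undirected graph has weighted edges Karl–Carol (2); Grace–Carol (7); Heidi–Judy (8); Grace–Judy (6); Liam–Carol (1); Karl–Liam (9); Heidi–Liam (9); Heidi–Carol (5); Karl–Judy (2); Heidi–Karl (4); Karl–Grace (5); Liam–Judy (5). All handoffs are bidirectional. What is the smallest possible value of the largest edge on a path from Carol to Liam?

A few of the Carol→Liam routes:
Carol → Karl → Grace → Judy → Liam: max(2, 5, 6, 5) = 6
Carol → Grace → Karl → Judy → Liam: max(7, 5, 2, 5) = 7
Carol → Karl → Judy → Liam: max(2, 2, 5) = 5
Carol → Liam: max(1) = 1
Carol → Heidi → Karl → Judy → Liam: max(5, 4, 2, 5) = 5
Carol → Heidi → Karl → Grace → Judy → Liam: max(5, 4, 5, 6, 5) = 6
Best route has worst link 1.

1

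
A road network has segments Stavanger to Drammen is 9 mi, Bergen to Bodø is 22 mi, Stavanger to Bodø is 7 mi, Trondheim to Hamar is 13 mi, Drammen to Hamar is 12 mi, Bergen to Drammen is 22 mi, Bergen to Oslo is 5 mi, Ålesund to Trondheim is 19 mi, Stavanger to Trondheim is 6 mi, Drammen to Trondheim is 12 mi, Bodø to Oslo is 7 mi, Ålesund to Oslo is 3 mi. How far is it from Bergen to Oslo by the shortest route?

5

Some routes from Bergen to Oslo:
Bergen → Bodø → Oslo: 22 + 7 = 29
Bergen → Drammen → Trondheim → Ålesund → Oslo: 22 + 12 + 19 + 3 = 56
Bergen → Drammen → Stavanger → Bodø → Oslo: 22 + 9 + 7 + 7 = 45
Bergen → Oslo: 5
Bergen → Drammen → Trondheim → Stavanger → Bodø → Oslo: 22 + 12 + 6 + 7 + 7 = 54
Best route has total 5 mi.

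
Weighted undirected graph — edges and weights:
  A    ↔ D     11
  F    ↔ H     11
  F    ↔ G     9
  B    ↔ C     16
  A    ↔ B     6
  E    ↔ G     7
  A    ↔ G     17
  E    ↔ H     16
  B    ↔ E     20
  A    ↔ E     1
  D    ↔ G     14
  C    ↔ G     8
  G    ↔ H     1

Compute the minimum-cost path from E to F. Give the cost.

16

Some routes from E to F:
E → H → G → F: 16 + 1 + 9 = 26
E → H → F: 16 + 11 = 27
E → G → F: 7 + 9 = 16
E → G → H → F: 7 + 1 + 11 = 19
E → A → G → H → F: 1 + 17 + 1 + 11 = 30
E → A → G → F: 1 + 17 + 9 = 27
Best route has total 16.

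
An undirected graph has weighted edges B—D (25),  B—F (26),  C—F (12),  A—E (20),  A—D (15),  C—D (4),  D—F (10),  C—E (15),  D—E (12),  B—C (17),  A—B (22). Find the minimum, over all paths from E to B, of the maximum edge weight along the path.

Checking several routes:
E -> C -> B: max(15, 17) = 17
E -> D -> F -> C -> B: max(12, 10, 12, 17) = 17
E -> A -> D -> C -> B: max(20, 15, 4, 17) = 20
E -> D -> C -> B: max(12, 4, 17) = 17
E -> D -> A -> B: max(12, 15, 22) = 22
E -> A -> D -> F -> C -> B: max(20, 15, 10, 12, 17) = 20
Smallest bottleneck: 17.

17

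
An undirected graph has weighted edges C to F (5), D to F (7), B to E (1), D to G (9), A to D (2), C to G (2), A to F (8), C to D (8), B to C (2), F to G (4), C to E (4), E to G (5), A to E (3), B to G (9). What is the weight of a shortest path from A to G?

A few of the A→G routes:
A-E-C-G: 3 + 4 + 2 = 9
A-D-G: 2 + 9 = 11
A-E-B-C-G: 3 + 1 + 2 + 2 = 8
A-F-G: 8 + 4 = 12
A-D-C-G: 2 + 8 + 2 = 12
A-E-G: 3 + 5 = 8
Best route has total 8.

8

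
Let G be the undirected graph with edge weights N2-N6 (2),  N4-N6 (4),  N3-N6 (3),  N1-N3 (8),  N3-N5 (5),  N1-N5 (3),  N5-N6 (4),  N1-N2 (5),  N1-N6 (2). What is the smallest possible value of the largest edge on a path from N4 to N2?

4

Routes from N4 to N2:
N4 - N6 - N3 - N5 - N1 - N2: max(4, 3, 5, 3, 5) = 5
N4 - N6 - N2: max(4, 2) = 4
N4 - N6 - N5 - N3 - N1 - N2: max(4, 4, 5, 8, 5) = 8
N4 - N6 - N5 - N1 - N2: max(4, 4, 3, 5) = 5
N4 - N6 - N1 - N2: max(4, 2, 5) = 5
N4 - N6 - N3 - N1 - N2: max(4, 3, 8, 5) = 8
Best route has worst link 4.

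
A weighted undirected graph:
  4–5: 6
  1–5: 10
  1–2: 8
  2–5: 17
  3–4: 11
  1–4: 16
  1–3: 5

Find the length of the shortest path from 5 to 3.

A few of the 5→3 routes:
5 -> 4 -> 1 -> 3: 6 + 16 + 5 = 27
5 -> 4 -> 3: 6 + 11 = 17
5 -> 2 -> 1 -> 3: 17 + 8 + 5 = 30
5 -> 1 -> 3: 10 + 5 = 15
Shortest: 15.

15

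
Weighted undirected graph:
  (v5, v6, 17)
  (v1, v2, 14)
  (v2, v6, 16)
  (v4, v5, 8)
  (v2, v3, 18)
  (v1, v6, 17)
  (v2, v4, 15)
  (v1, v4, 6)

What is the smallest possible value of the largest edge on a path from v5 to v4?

8

Paths from v5 to v4:
v5-v4: max(8) = 8
v5-v6-v1-v2-v4: max(17, 17, 14, 15) = 17
v5-v6-v1-v4: max(17, 17, 6) = 17
v5-v6-v2-v1-v4: max(17, 16, 14, 6) = 17
v5-v6-v2-v4: max(17, 16, 15) = 17
Best route has worst link 8.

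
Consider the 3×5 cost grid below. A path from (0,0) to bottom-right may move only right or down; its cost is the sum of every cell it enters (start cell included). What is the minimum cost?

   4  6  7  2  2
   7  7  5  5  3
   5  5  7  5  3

Best path: (0,0) → (0,1) → (0,2) → (0,3) → (0,4) → (1,4) → (2,4)
Cost: 4 + 6 + 7 + 2 + 2 + 3 + 3 = 27

27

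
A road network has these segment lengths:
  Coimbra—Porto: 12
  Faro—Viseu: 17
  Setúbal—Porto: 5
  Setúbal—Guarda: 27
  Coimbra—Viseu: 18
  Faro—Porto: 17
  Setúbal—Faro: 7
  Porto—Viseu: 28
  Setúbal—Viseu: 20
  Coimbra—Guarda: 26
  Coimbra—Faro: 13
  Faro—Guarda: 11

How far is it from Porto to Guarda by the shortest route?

23

Checking several routes:
Porto - Setúbal - Guarda: 5 + 27 = 32
Porto - Coimbra - Faro - Guarda: 12 + 13 + 11 = 36
Porto - Faro - Guarda: 17 + 11 = 28
Porto - Setúbal - Faro - Guarda: 5 + 7 + 11 = 23
Shortest: 23.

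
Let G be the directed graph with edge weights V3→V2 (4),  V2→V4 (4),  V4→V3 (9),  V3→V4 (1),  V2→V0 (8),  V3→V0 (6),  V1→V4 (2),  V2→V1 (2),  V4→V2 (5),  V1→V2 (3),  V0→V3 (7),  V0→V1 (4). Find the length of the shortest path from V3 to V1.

6

Paths from V3 to V1:
V3-V2-V0-V1: 4 + 8 + 4 = 16
V3-V0-V1: 6 + 4 = 10
V3-V4-V2-V0-V1: 1 + 5 + 8 + 4 = 18
V3-V4-V2-V1: 1 + 5 + 2 = 8
V3-V2-V1: 4 + 2 = 6
Best route has total 6.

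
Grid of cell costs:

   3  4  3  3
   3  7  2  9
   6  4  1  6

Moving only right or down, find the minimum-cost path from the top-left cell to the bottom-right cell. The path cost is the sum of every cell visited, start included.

Best path: (0,0) (0,1) (0,2) (1,2) (2,2) (2,3)
Cost: 3 + 4 + 3 + 2 + 1 + 6 = 19
For comparison, the top-then-right route costs 28.

19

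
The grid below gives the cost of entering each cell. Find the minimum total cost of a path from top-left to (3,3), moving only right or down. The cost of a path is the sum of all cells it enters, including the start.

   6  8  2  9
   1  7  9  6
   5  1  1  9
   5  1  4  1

19

One optimal route is [0,0] → [1,0] → [2,0] → [2,1] → [2,2] → [3,2] → [3,3].
Its cost is 6 + 1 + 5 + 1 + 1 + 4 + 1 = 19.
(Top row then right column would cost 41.)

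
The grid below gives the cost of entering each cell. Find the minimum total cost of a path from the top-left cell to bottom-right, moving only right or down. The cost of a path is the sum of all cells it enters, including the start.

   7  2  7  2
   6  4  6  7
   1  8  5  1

Cheapest: (0,0) (0,1) (1,1) (1,2) (2,2) (2,3)
  7 + 2 + 4 + 6 + 5 + 1 = 25

25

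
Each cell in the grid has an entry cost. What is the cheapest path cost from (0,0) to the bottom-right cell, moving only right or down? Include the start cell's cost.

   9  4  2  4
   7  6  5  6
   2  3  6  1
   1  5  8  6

Cheapest: (0,0) → (0,1) → (0,2) → (0,3) → (1,3) → (2,3) → (3,3)
  9 + 4 + 2 + 4 + 6 + 1 + 6 = 32

32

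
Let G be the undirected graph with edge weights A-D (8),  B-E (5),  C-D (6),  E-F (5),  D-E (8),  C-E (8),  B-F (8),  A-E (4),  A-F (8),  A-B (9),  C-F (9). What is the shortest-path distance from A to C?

A few of the A→C routes:
A→D→C: 8 + 6 = 14
A→F→C: 8 + 9 = 17
A→E→C: 4 + 8 = 12
Shortest: 12.

12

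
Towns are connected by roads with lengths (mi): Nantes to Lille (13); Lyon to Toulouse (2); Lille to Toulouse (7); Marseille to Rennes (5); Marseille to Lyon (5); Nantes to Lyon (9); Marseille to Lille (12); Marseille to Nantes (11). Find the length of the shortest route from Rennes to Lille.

17

Checking several routes:
Rennes→Marseille→Lille: 5 + 12 = 17
Rennes→Marseille→Lyon→Nantes→Lille: 5 + 5 + 9 + 13 = 32
Rennes→Marseille→Nantes→Lille: 5 + 11 + 13 = 29
Rennes→Marseille→Lyon→Toulouse→Lille: 5 + 5 + 2 + 7 = 19
The minimum is 17 mi.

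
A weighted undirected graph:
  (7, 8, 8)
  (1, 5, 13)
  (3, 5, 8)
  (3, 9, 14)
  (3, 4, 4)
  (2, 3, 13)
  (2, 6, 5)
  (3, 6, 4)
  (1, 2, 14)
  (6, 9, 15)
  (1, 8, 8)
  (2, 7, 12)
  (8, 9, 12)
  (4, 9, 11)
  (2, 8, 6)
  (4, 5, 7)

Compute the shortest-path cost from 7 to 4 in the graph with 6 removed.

29

Comparing a few candidate routes:
7→8→2→3→4: 8 + 6 + 13 + 4 = 31
7→2→3→4: 12 + 13 + 4 = 29
7→8→1→5→4: 8 + 8 + 13 + 7 = 36
7→8→9→4: 8 + 12 + 11 = 31
7→8→9→3→4: 8 + 12 + 14 + 4 = 38
The minimum is 29.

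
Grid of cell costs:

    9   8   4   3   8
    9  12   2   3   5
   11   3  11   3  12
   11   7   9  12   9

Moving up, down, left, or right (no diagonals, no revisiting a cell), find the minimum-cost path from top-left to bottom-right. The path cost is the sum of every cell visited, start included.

Best path: (0,0) -> (0,1) -> (0,2) -> (1,2) -> (1,3) -> (2,3) -> (2,4) -> (3,4)
Cost: 9 + 8 + 4 + 2 + 3 + 3 + 12 + 9 = 50

50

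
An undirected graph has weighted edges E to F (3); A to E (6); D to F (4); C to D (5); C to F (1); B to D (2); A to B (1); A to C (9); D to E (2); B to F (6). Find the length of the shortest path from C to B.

Some routes from C to B:
C - D - B: 5 + 2 = 7
C - F - E - D - B: 1 + 3 + 2 + 2 = 8
C - F - B: 1 + 6 = 7
C - F - D - B: 1 + 4 + 2 = 7
Shortest: 7.

7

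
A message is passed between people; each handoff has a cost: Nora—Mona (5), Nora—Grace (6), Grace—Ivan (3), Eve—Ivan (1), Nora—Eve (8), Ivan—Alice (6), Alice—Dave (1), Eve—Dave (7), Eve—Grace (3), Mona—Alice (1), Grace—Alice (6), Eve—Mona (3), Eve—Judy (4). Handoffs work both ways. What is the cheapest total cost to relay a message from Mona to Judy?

7

Comparing a few candidate routes:
Mona -> Alice -> Grace -> Eve -> Judy: 1 + 6 + 3 + 4 = 14
Mona -> Eve -> Judy: 3 + 4 = 7
Mona -> Alice -> Grace -> Ivan -> Eve -> Judy: 1 + 6 + 3 + 1 + 4 = 15
Mona -> Alice -> Dave -> Eve -> Judy: 1 + 1 + 7 + 4 = 13
Mona -> Alice -> Ivan -> Eve -> Judy: 1 + 6 + 1 + 4 = 12
Mona -> Alice -> Ivan -> Grace -> Eve -> Judy: 1 + 6 + 3 + 3 + 4 = 17
Shortest: 7.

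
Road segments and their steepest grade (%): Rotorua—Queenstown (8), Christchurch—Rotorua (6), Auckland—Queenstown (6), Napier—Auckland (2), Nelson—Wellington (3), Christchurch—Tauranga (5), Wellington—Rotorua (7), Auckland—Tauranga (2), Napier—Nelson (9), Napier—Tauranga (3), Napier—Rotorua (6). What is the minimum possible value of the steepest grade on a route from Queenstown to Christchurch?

6

Comparing a few candidate routes:
Queenstown-Auckland-Napier-Tauranga-Christchurch: max(6, 2, 3, 5) = 6
Queenstown-Auckland-Tauranga-Christchurch: max(6, 2, 5) = 6
Queenstown-Auckland-Tauranga-Napier-Rotorua-Christchurch: max(6, 2, 3, 6, 6) = 6
Queenstown-Auckland-Napier-Rotorua-Christchurch: max(6, 2, 6, 6) = 6
Smallest bottleneck: 6%.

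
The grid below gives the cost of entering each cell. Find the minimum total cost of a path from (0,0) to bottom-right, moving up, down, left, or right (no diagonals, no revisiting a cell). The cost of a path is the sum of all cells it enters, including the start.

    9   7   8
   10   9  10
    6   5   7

Cheapest: r0c0 -> r0c1 -> r1c1 -> r2c1 -> r2c2
  9 + 7 + 9 + 5 + 7 = 37

37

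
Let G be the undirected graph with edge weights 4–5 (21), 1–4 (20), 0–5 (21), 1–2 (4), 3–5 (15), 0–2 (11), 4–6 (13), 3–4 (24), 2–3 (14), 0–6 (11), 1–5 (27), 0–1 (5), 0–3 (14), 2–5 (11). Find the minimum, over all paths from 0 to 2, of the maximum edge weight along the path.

A few of the 0→2 routes:
0→3→5→2: max(14, 15, 11) = 15
0→1→2: max(5, 4) = 5
0→3→2: max(14, 14) = 14
0→2: max(11) = 11
Smallest bottleneck: 5.

5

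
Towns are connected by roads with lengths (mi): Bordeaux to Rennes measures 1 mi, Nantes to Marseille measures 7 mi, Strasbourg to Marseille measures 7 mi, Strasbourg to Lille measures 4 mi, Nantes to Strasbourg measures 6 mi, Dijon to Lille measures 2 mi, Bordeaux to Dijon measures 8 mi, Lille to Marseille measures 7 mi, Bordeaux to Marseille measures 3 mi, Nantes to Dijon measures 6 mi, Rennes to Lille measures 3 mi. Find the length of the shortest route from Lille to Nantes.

8

Checking several routes:
Lille - Rennes - Bordeaux - Dijon - Nantes: 3 + 1 + 8 + 6 = 18
Lille - Dijon - Nantes: 2 + 6 = 8
Lille - Strasbourg - Nantes: 4 + 6 = 10
Lille - Rennes - Bordeaux - Marseille - Nantes: 3 + 1 + 3 + 7 = 14
Lille - Strasbourg - Marseille - Nantes: 4 + 7 + 7 = 18
Lille - Marseille - Nantes: 7 + 7 = 14
Shortest: 8 mi.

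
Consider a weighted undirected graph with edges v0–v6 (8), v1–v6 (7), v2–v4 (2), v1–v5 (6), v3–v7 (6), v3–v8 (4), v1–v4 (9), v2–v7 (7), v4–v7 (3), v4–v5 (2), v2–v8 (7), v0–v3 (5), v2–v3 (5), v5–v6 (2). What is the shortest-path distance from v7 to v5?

A few of the v7→v5 routes:
v7 → v4 → v5: 3 + 2 = 5
v7 → v3 → v8 → v2 → v4 → v5: 6 + 4 + 7 + 2 + 2 = 21
v7 → v2 → v4 → v5: 7 + 2 + 2 = 11
v7 → v4 → v1 → v5: 3 + 9 + 6 = 18
v7 → v3 → v2 → v4 → v5: 6 + 5 + 2 + 2 = 15
Shortest: 5.

5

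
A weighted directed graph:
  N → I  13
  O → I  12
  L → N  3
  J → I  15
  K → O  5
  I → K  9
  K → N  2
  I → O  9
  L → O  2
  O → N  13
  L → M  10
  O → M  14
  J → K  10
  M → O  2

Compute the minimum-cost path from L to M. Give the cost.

Candidate routes:
L - N - I - K - O - M: 3 + 13 + 9 + 5 + 14 = 44
L - O - M: 2 + 14 = 16
L - N - I - O - M: 3 + 13 + 9 + 14 = 39
L - M: 10
The minimum is 10.

10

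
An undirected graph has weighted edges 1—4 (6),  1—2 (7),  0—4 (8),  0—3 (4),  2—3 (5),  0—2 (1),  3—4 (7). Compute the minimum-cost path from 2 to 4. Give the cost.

9

Candidate routes:
2 → 0 → 4: 1 + 8 = 9
2 → 0 → 3 → 4: 1 + 4 + 7 = 12
2 → 3 → 0 → 4: 5 + 4 + 8 = 17
2 → 1 → 4: 7 + 6 = 13
2 → 3 → 4: 5 + 7 = 12
The minimum is 9.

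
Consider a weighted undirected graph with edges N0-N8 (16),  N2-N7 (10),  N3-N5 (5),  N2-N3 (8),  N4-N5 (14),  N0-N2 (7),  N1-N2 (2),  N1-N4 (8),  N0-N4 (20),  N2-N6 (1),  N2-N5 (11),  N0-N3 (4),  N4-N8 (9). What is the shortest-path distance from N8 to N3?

Checking several routes:
N8 - N4 - N1 - N2 - N0 - N3: 9 + 8 + 2 + 7 + 4 = 30
N8 - N4 - N5 - N3: 9 + 14 + 5 = 28
N8 - N0 - N2 - N3: 16 + 7 + 8 = 31
N8 - N0 - N3: 16 + 4 = 20
N8 - N4 - N1 - N2 - N3: 9 + 8 + 2 + 8 = 27
N8 - N4 - N0 - N3: 9 + 20 + 4 = 33
Best route has total 20.

20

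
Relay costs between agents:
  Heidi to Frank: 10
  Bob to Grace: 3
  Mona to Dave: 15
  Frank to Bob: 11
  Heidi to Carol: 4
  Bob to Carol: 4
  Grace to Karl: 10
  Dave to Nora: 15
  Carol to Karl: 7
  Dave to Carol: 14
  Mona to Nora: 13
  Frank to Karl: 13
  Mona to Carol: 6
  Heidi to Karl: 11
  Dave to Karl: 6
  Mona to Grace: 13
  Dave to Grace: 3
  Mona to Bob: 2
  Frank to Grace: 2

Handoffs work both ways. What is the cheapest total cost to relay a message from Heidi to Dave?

14

A few of the Heidi→Dave routes:
Heidi - Carol - Bob - Grace - Dave: 4 + 4 + 3 + 3 = 14
Heidi - Karl - Dave: 11 + 6 = 17
Heidi - Carol - Karl - Dave: 4 + 7 + 6 = 17
Heidi - Frank - Grace - Dave: 10 + 2 + 3 = 15
Best route has total 14.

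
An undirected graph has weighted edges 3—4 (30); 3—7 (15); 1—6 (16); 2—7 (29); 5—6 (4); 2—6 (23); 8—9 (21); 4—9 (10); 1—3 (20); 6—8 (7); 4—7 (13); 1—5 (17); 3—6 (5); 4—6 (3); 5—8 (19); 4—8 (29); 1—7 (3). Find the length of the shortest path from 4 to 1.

16

Comparing a few candidate routes:
4→7→1: 13 + 3 = 16
4→6→3→7→1: 3 + 5 + 15 + 3 = 26
4→6→1: 3 + 16 = 19
4→6→5→1: 3 + 4 + 17 = 24
Shortest: 16.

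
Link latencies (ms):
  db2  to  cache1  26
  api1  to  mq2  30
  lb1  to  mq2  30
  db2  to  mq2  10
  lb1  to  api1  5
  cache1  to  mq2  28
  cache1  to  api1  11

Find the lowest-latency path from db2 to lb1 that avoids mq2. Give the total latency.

42

Paths from db2 to lb1 avoiding mq2:
db2 - cache1 - api1 - lb1: 26 + 11 + 5 = 42
The minimum is 42 ms.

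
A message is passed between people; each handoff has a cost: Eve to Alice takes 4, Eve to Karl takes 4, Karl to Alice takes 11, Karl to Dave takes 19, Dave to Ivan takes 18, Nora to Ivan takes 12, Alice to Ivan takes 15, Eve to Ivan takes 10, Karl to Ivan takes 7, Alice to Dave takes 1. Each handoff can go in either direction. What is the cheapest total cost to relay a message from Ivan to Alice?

Some routes from Ivan to Alice:
Ivan - Dave - Alice: 18 + 1 = 19
Ivan - Eve - Karl - Alice: 10 + 4 + 11 = 25
Ivan - Alice: 15
Ivan - Eve - Alice: 10 + 4 = 14
Ivan - Karl - Eve - Alice: 7 + 4 + 4 = 15
Ivan - Karl - Alice: 7 + 11 = 18
Shortest: 14.

14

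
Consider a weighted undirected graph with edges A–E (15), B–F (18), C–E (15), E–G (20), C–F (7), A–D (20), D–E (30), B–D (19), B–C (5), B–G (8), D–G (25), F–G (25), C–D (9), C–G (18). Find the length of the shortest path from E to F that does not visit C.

45

Some routes from E to F avoiding C:
E - G - F: 20 + 25 = 45
E - D - G - B - F: 30 + 25 + 8 + 18 = 81
E - A - D - B - F: 15 + 20 + 19 + 18 = 72
E - D - B - F: 30 + 19 + 18 = 67
E - G - B - F: 20 + 8 + 18 = 46
E - D - G - F: 30 + 25 + 25 = 80
The minimum is 45.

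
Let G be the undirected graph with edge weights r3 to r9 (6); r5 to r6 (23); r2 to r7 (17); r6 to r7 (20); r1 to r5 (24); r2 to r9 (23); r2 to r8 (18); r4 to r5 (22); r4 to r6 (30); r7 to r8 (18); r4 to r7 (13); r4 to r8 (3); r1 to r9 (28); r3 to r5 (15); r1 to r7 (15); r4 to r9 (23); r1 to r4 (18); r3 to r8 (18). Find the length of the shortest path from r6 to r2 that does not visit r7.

A few of the r6→r2 routes:
r6→r5→r4→r8→r2: 23 + 22 + 3 + 18 = 66
r6→r4→r8→r2: 30 + 3 + 18 = 51
r6→r5→r3→r8→r2: 23 + 15 + 18 + 18 = 74
r6→r4→r9→r2: 30 + 23 + 23 = 76
r6→r5→r3→r9→r2: 23 + 15 + 6 + 23 = 67
Shortest: 51.

51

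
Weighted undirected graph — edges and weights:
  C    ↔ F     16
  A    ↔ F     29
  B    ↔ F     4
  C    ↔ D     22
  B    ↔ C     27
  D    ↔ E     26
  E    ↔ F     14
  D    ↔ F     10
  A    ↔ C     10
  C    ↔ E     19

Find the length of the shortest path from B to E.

18

Some routes from B to E:
B-F-C-E: 4 + 16 + 19 = 39
B-F-E: 4 + 14 = 18
B-F-D-E: 4 + 10 + 26 = 40
The minimum is 18.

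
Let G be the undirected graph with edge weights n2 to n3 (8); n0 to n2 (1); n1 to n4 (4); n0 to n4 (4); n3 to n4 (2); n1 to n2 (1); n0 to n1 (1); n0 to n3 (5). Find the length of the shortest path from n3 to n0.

5

Checking several routes:
n3→n2→n0: 8 + 1 = 9
n3→n4→n1→n0: 2 + 4 + 1 = 7
n3→n0: 5
n3→n4→n0: 2 + 4 = 6
n3→n4→n1→n2→n0: 2 + 4 + 1 + 1 = 8
Best route has total 5.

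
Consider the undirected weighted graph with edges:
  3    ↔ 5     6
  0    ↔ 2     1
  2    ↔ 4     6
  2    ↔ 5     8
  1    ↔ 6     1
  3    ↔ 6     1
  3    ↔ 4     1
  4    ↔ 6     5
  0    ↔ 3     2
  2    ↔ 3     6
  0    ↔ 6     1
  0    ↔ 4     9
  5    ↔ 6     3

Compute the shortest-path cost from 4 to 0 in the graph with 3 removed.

6

Paths from 4 to 0 avoiding 3:
4-2-0: 6 + 1 = 7
4-0: 9
4-2-5-6-0: 6 + 8 + 3 + 1 = 18
4-6-0: 5 + 1 = 6
4-6-5-2-0: 5 + 3 + 8 + 1 = 17
Best route has total 6.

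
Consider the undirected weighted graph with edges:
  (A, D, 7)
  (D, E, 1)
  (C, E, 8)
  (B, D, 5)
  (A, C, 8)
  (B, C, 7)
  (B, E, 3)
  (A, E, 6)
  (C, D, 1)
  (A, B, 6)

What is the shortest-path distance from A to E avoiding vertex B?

6

Comparing a few candidate routes:
A -> C -> D -> E: 8 + 1 + 1 = 10
A -> D -> E: 7 + 1 = 8
A -> E: 6
The minimum is 6.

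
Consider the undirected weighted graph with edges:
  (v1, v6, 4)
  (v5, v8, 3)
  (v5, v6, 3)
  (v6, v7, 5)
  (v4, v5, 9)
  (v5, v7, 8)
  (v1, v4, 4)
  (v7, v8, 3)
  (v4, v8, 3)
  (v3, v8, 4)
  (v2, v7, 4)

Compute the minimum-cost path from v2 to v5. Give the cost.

Comparing a few candidate routes:
v2 → v7 → v8 → v5: 4 + 3 + 3 = 10
v2 → v7 → v8 → v4 → v5: 4 + 3 + 3 + 9 = 19
v2 → v7 → v8 → v4 → v1 → v6 → v5: 4 + 3 + 3 + 4 + 4 + 3 = 21
v2 → v7 → v5: 4 + 8 = 12
v2 → v7 → v6 → v5: 4 + 5 + 3 = 12
Best route has total 10.

10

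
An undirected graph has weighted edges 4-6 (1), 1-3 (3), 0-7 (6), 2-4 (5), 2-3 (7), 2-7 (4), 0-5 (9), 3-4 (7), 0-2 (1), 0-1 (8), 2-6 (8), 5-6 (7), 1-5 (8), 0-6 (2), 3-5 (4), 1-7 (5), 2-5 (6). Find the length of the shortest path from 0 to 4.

Some routes from 0 to 4:
0-2-4: 1 + 5 = 6
0-2-3-4: 1 + 7 + 7 = 15
0-2-6-4: 1 + 8 + 1 = 10
0-6-4: 2 + 1 = 3
The minimum is 3.

3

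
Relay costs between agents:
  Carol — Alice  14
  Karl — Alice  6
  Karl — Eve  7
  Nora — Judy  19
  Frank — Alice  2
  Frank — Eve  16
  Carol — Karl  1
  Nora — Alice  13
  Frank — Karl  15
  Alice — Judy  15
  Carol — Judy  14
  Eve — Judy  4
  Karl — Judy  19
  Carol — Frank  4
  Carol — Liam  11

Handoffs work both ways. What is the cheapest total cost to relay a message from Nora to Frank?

A few of the Nora→Frank routes:
Nora → Alice → Karl → Carol → Frank: 13 + 6 + 1 + 4 = 24
Nora → Judy → Eve → Karl → Carol → Frank: 19 + 4 + 7 + 1 + 4 = 35
Nora → Judy → Alice → Frank: 19 + 15 + 2 = 36
Nora → Alice → Karl → Frank: 13 + 6 + 15 = 34
Nora → Alice → Frank: 13 + 2 = 15
Nora → Alice → Carol → Frank: 13 + 14 + 4 = 31
Shortest: 15.

15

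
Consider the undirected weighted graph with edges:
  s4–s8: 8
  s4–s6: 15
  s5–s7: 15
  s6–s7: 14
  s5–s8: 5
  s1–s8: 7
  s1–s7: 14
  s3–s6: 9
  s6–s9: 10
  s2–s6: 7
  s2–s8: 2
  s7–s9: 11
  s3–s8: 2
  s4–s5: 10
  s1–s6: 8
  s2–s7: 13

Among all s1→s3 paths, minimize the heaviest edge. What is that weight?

7

A few of the s1→s3 routes:
s1 -> s6 -> s3: max(8, 9) = 9
s1 -> s8 -> s3: max(7, 2) = 7
s1 -> s6 -> s2 -> s8 -> s3: max(8, 7, 2, 2) = 8
Smallest bottleneck: 7.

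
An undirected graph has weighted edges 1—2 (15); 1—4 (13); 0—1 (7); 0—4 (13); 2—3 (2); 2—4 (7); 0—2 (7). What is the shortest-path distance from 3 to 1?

Candidate routes:
3-2-4-1: 2 + 7 + 13 = 22
3-2-4-0-1: 2 + 7 + 13 + 7 = 29
3-2-1: 2 + 15 = 17
3-2-0-4-1: 2 + 7 + 13 + 13 = 35
3-2-0-1: 2 + 7 + 7 = 16
The minimum is 16.

16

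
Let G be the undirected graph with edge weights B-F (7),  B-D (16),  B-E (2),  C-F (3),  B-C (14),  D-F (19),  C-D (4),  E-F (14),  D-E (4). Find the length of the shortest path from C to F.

Comparing a few candidate routes:
C→D→E→B→F: 4 + 4 + 2 + 7 = 17
C→F: 3
C→D→F: 4 + 19 = 23
C→D→E→F: 4 + 4 + 14 = 22
C→B→F: 14 + 7 = 21
Best route has total 3.

3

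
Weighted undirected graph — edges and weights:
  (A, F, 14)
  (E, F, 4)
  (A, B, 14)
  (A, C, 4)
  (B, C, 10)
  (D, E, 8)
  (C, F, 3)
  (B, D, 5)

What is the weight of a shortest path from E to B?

Comparing a few candidate routes:
E→F→A→C→B: 4 + 14 + 4 + 10 = 32
E→F→C→B: 4 + 3 + 10 = 17
E→D→B: 8 + 5 = 13
E→F→C→A→B: 4 + 3 + 4 + 14 = 25
The minimum is 13.

13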